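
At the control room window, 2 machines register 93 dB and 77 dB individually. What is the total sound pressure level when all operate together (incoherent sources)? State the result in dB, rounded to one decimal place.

Incoherent sources combine by intensity addition: L_total = 10·log₁₀(Σ 10^(L_i/10)).
Σ 10^(L/10) = 10^(93/10) + 10^(77/10) = 2.045e+09.
L_total = 10·log₁₀(2.045e+09) = 93.11 dB.

93.1 dB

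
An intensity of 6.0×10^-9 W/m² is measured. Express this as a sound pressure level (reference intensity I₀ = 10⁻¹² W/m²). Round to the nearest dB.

38 dB

I/I₀ = 6.0×10^-9/10⁻¹² = 6.0×10^3, and L = 10·log₁₀(I/I₀).
L = 10·(0.7782 + 3) = 37.78 dB.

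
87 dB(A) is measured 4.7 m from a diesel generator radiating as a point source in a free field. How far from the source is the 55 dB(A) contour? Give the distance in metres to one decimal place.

Point-source spreading drops the level by 20·log₁₀(r₂/r₁); inverting, r₂/r₁ = 10^(ΔL/20).
r₂ = 4.7·10^((87−55)/20) = 4.7·10^(32.0/20) = 187.11 m.

187.1 m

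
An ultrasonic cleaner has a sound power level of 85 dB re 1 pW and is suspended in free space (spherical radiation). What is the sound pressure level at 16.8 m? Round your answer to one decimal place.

Free-field spherical radiation: L_p = L_w − 10·log₁₀(4π·r²), r = 16.8 m.
4π·r² = 3547 m², 10·log₁₀ of that is 35.498 dB.
L_p = 85 − 35.498 = 49.50 dB.

49.5 dB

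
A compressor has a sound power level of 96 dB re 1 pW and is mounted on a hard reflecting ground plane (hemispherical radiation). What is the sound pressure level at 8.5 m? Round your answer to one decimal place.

69.4 dB

L_p = L_w − 10·log₁₀(2π·r²) with r = 8.5 m.
2π·r² = 454 m², 10·log₁₀ of that is 26.570 dB.
L_p = 96 − 26.570 = 69.43 dB.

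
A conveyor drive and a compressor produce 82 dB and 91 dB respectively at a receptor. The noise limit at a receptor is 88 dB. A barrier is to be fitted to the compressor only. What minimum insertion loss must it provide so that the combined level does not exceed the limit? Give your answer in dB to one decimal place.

The untreated sources together contribute 10^(82/10) = 1.585e+08, i.e. 82.00 dB.
The limit corresponds to 10^(88/10) = 6.310e+08; subtracting the fixed part leaves 4.725e+08 for the compressor, i.e. 86.74 dB.
So the compressor must be reduced from 91 to 86.74 dB: IL = 4.26 dB.

4.3 dB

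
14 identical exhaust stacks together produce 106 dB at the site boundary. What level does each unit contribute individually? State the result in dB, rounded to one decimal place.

For N identical incoherent sources L_total = L₁ + 10·log₁₀ N, so L₁ = 106 − 10·log₁₀(14) = 106 − 11.461.

94.5 dB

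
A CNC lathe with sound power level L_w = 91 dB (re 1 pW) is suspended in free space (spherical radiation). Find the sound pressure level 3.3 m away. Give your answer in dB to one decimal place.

L_p = L_w − 10·log₁₀(4π·r²) with r = 3.3 m.
4π·r² = 136.8 m², 10·log₁₀ of that is 21.362 dB.
L_p = 91 − 21.362 = 69.64 dB.

69.6 dB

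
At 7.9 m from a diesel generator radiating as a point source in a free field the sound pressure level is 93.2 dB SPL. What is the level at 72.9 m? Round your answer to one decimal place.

Spherical spreading from a point source gives a 20·log₁₀(r₂/r₁) drop.
L₂ = 93.2 − 20·log₁₀(72.9/7.9) = 93.2 − 19.302 = 73.90 dB SPL.

73.9 dB SPL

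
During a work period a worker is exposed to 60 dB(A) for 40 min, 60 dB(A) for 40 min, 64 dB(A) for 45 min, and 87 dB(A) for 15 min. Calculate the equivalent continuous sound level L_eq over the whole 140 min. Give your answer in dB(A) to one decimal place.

77.4 dB(A)

Weight each interval's intensity by its duration and average over T = 140 min:
Σ tᵢ·10^(Lᵢ/10) = 40·10^(60/10) + 40·10^(60/10) + 45·10^(64/10) + 15·10^(87/10) = 7.711e+09.
L_eq = 10·log₁₀(7.711e+09/140) = 77.41 dB(A).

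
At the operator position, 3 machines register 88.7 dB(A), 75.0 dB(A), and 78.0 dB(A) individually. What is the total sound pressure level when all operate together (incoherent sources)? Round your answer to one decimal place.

89.2 dB(A)

For uncorrelated sources the intensities add, so convert each level to linear form, sum, and take 10·log₁₀ of the total.
Σ 10^(L/10) = 10^(88.7/10) + 10^(75.0/10) + 10^(78.0/10) = 8.360e+08.
L_total = 10·log₁₀(8.360e+08) = 89.22 dB(A).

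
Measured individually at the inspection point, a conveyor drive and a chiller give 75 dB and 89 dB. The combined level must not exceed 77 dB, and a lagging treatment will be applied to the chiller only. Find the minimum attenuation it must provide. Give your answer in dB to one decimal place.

16.3 dB

Everything except the chiller sums to 10^(75/10) = 3.162e+07 in linear terms, 75.00 dB.
The limit corresponds to 10^(77/10) = 5.012e+07; subtracting the fixed part leaves 1.850e+07 for the chiller, i.e. 72.67 dB.
Required insertion loss = 89 − 72.67 = 16.33 dB.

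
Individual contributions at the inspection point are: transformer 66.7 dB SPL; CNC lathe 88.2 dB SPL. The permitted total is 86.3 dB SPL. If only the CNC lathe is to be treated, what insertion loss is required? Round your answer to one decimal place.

Everything except the CNC lathe sums to 10^(66.7/10) = 4.677e+06 in linear terms, 66.70 dB SPL.
The limit corresponds to 10^(86.3/10) = 4.266e+08; subtracting the fixed part leaves 4.219e+08 for the CNC lathe, i.e. 86.25 dB SPL.
Required insertion loss = 88.2 − 86.25 = 1.95 dB.

1.9 dB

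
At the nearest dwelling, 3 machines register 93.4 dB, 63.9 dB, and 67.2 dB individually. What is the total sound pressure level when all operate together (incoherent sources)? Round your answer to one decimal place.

For uncorrelated sources the intensities add, so convert each level to linear form, sum, and take 10·log₁₀ of the total.
Σ 10^(L/10) = 10^(93.4/10) + 10^(63.9/10) + 10^(67.2/10) = 2.195e+09.
L_total = 10·log₁₀(2.195e+09) = 93.42 dB.

93.4 dB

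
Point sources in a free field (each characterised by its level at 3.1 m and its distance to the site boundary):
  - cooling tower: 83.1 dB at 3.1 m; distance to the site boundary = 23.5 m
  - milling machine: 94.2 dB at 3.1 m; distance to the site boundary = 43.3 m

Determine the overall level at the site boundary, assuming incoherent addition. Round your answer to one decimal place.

72.3 dB

First find each source's level at the receiver (point-source: −20·log₁₀(r/r_ref)), then combine on an intensity basis.
cooling tower: 83.1 − 20·log₁₀(23.5/3.1) = 83.1 − 17.59 = 65.51 dB.
milling machine: 94.2 − 20·log₁₀(43.3/3.1) = 94.2 − 22.90 = 71.30 dB.
Σ 10^(L/10) = 1.703e+07 → L_total = 10·log₁₀(1.703e+07) = 72.31 dB.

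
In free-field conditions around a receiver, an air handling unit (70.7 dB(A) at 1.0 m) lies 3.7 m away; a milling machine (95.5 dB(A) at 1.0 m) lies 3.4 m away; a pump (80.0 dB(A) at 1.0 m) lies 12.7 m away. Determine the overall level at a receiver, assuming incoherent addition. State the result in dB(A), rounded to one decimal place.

84.9 dB(A)

First find each source's level at the receiver (point-source: −20·log₁₀(r/r_ref)), then combine on an intensity basis.
air handling unit: 70.7 − 20·log₁₀(3.7/1.0) = 70.7 − 11.36 = 59.34 dB(A).
milling machine: 95.5 − 20·log₁₀(3.4/1.0) = 95.5 − 10.63 = 84.87 dB(A).
pump: 80.0 − 20·log₁₀(12.7/1.0) = 80.0 − 22.08 = 57.92 dB(A).
Σ 10^(L/10) = 3.084e+08 → L_total = 10·log₁₀(3.084e+08) = 84.89 dB(A).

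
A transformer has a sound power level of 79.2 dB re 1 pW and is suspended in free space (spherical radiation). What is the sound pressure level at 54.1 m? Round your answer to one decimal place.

33.5 dB

The power spreads over a sphere of area 4π·r², so L_p = L_w − 10·log₁₀(4π·r²).
4π·r² = 3.678e+04 m², 10·log₁₀ of that is 45.656 dB.
L_p = 79.2 − 45.656 = 33.54 dB.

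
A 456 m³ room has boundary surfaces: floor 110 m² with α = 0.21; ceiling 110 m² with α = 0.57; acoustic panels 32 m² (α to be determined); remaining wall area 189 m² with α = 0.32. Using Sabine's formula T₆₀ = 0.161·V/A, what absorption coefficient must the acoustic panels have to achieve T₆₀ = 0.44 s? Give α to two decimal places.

0.64

From T₆₀ = 0.161·V/A, the target T₆₀ = 0.44 s needs A = 0.161·456/0.44 = 166.85 m².
Absorption from the other surfaces = 110·0.21 + 110·0.57 + 189·0.32 = 146.28 m², so the acoustic panels must supply 20.57 m² over 32 m².
α = 20.57/32 = 0.643.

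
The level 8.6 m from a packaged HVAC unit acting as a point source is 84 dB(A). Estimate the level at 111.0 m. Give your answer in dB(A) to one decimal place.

For a point source, L₂ = L₁ − 20·log₁₀(r₂/r₁).
L₂ = 84 − 20·log₁₀(111.0/8.6) = 84 − 22.216 = 61.78 dB(A).

61.8 dB(A)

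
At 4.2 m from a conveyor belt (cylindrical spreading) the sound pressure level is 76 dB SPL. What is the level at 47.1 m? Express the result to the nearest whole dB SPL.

66 dB SPL

Line-source attenuation: ΔL = 10·log₁₀(r₂/r₁) = 10·log₁₀(47.1/4.2) = 10.498 dB.
L₂ = 76 − 10·log₁₀(47.1/4.2) = 76 − 10.498 = 65.50 dB SPL.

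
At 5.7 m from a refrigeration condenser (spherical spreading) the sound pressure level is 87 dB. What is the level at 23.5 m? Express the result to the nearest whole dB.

75 dB

Point-source attenuation: ΔL = 20·log₁₀(r₂/r₁) = 20·log₁₀(23.5/5.7) = 12.304 dB.
L₂ = 87 − 20·log₁₀(23.5/5.7) = 87 − 12.304 = 74.70 dB.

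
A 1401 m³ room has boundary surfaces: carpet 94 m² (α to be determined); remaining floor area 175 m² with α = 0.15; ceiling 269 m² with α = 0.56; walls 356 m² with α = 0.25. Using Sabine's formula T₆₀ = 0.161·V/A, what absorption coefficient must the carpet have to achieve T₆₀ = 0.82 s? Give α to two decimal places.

0.10

A = 0.161·V/T₆₀ = 0.161·1401/0.82 = 275.07 m² sabins.
Absorption from the other surfaces = 175·0.15 + 269·0.56 + 356·0.25 = 265.89 m², so the carpet must supply 9.18 m² over 94 m².
α = 9.18/94 = 0.098.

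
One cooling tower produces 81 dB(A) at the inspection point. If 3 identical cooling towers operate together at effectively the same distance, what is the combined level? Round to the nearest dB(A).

N identical incoherent sources raise the level by 10·log₁₀ N.
L_total = 81 + 10·log₁₀(3) = 81 + 4.771 = 85.77 dB(A).

86 dB(A)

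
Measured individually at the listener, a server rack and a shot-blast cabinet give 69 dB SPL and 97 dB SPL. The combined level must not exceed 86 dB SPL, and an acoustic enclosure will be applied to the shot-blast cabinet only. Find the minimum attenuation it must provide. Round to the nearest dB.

11 dB

Fixed contribution from the other source: Σ 10^(L/10) = 10^(69/10) = 7.943e+06 (69.00 dB SPL).
To meet 86 dB SPL overall, the treated shot-blast cabinet may contribute at most 10^(86/10) − 7.943e+06 = 3.902e+08, i.e. 85.91 dB SPL.
Required insertion loss = 97 − 85.91 = 11.09 dB.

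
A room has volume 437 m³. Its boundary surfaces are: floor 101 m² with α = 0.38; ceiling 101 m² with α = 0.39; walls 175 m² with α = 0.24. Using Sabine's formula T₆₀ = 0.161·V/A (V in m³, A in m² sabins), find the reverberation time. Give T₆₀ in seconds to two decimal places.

0.59 s

Summing Sᵢαᵢ: 101·0.38 + 101·0.39 + 175·0.24 = 119.77 m².
T₆₀ = 0.161 × 437 / 119.77 = 0.587 s.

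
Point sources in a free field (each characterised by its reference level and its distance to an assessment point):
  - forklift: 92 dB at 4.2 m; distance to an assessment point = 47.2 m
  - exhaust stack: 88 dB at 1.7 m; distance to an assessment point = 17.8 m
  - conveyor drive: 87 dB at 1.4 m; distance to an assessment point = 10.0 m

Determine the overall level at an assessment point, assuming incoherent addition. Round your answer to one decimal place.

Apply inverse-square spreading to bring every level to the receiver, then sum 10^(L/10).
forklift: 92 − 20·log₁₀(47.2/4.2) = 92 − 21.01 = 70.99 dB.
exhaust stack: 88 − 20·log₁₀(17.8/1.7) = 88 − 20.40 = 67.60 dB.
conveyor drive: 87 − 20·log₁₀(10.0/1.4) = 87 − 17.08 = 69.92 dB.
Σ 10^(L/10) = 2.813e+07 → L_total = 10·log₁₀(2.813e+07) = 74.49 dB.

74.5 dB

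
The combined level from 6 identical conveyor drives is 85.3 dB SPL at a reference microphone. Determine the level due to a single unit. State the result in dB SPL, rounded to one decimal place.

For N identical incoherent sources L_total = L₁ + 10·log₁₀ N, so L₁ = 85.3 − 10·log₁₀(6) = 85.3 − 7.782.

77.5 dB SPL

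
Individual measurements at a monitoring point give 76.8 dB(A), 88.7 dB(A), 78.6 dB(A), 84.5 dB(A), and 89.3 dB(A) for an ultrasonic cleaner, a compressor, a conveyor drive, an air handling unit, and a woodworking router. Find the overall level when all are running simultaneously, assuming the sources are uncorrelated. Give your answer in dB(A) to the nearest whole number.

For uncorrelated sources the intensities add, so convert each level to linear form, sum, and take 10·log₁₀ of the total.
Σ 10^(L/10) = 10^(76.8/10) + 10^(88.7/10) + 10^(78.6/10) + 10^(84.5/10) + 10^(89.3/10) = 1.995e+09.
L_total = 10·log₁₀(1.995e+09) = 93.00 dB(A).

93 dB(A)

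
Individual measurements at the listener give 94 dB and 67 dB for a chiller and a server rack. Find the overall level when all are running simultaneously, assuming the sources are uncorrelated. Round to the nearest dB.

Incoherent sources combine by intensity addition: L_total = 10·log₁₀(Σ 10^(L_i/10)).
Σ 10^(L/10) = 10^(94/10) + 10^(67/10) = 2.517e+09.
L_total = 10·log₁₀(2.517e+09) = 94.01 dB.

94 dB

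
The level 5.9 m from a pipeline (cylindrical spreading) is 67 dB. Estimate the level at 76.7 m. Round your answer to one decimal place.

55.9 dB

Line-source attenuation: ΔL = 10·log₁₀(r₂/r₁) = 10·log₁₀(76.7/5.9) = 11.139 dB.
L₂ = 67 − 10·log₁₀(76.7/5.9) = 67 − 11.139 = 55.86 dB.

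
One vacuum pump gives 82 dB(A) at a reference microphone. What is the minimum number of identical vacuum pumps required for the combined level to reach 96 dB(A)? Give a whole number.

N identical sources give L₁ + 10·log₁₀ N, so require 10·log₁₀ N ≥ 96 − 82 = 14.0 dB.
N ≥ 10^(14.0/10) = 25.119, so N = 26.

26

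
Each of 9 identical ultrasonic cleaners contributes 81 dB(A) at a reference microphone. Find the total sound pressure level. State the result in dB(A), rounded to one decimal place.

N identical incoherent sources raise the level by 10·log₁₀ N.
L_total = 81 + 10·log₁₀(9) = 81 + 9.542 = 90.54 dB(A).

90.5 dB(A)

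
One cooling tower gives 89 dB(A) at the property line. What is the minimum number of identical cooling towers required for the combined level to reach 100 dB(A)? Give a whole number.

The shortfall is 100 − 89 = 11.0 dB, and N units add 10·log₁₀ N, so need 10·log₁₀ N ≥ 11.0.
N ≥ 10^(11.0/10) = 12.589, so N = 13.

13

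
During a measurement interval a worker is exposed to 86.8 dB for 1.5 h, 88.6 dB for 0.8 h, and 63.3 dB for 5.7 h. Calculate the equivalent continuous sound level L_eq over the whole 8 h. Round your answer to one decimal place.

The energy average is taken in the linear domain: L_eq = 10·log₁₀[(Σ tᵢ·10^(Lᵢ/10))/T], T = 8 h.
Σ tᵢ·10^(Lᵢ/10) = 1.5·10^(86.8/10) + 0.8·10^(88.6/10) + 5.7·10^(63.3/10) = 1.310e+09.
L_eq = 10·log₁₀(1.310e+09/8) = 82.14 dB.

82.1 dB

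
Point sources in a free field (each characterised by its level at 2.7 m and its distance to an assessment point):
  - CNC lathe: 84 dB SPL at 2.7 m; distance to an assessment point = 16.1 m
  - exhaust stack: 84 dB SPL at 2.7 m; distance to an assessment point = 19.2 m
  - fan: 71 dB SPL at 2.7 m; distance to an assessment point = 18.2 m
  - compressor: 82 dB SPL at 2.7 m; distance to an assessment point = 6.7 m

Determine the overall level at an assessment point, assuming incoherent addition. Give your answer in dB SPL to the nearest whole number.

76 dB SPL

Apply inverse-square spreading to bring every level to the receiver, then sum 10^(L/10).
CNC lathe: 84 − 20·log₁₀(16.1/2.7) = 84 − 15.51 = 68.49 dB SPL.
exhaust stack: 84 − 20·log₁₀(19.2/2.7) = 84 − 17.04 = 66.96 dB SPL.
fan: 71 − 20·log₁₀(18.2/2.7) = 71 − 16.57 = 54.43 dB SPL.
compressor: 82 − 20·log₁₀(6.7/2.7) = 82 − 7.89 = 74.11 dB SPL.
Σ 10^(L/10) = 3.805e+07 → L_total = 10·log₁₀(3.805e+07) = 75.80 dB SPL.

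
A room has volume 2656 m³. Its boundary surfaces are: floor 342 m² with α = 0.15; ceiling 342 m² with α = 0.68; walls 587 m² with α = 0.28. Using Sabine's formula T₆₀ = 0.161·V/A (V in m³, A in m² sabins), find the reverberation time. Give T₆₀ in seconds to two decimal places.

0.95 s

Total absorption A = 342·0.15 + 342·0.68 + 587·0.28 = 448.22 m² sabins.
T₆₀ = 0.161·V/A = 0.161·2656/448.22 = 0.954 s.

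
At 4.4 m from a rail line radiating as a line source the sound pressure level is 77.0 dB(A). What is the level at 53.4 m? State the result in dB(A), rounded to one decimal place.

For a line source, L₂ = L₁ − 10·log₁₀(r₂/r₁).
L₂ = 77.0 − 10·log₁₀(53.4/4.4) = 77.0 − 10.841 = 66.16 dB(A).

66.2 dB(A)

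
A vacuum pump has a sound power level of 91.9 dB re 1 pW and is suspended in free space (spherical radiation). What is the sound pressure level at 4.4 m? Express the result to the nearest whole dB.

Free-field spherical radiation: L_p = L_w − 10·log₁₀(4π·r²), r = 4.4 m.
4π·r² = 243.3 m², 10·log₁₀ of that is 23.861 dB.
L_p = 91.9 − 23.861 = 68.04 dB.

68 dB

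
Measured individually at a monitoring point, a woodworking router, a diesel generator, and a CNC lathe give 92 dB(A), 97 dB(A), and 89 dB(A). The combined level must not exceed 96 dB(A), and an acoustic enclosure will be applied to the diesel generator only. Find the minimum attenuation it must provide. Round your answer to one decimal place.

5.0 dB

The untreated sources together contribute 10^(92/10) + 10^(89/10) = 2.379e+09, i.e. 93.76 dB(A).
The limit corresponds to 10^(96/10) = 3.981e+09; subtracting the fixed part leaves 1.602e+09 for the diesel generator, i.e. 92.05 dB(A).
So the diesel generator must be reduced from 97 to 92.05 dB(A): IL = 4.95 dB.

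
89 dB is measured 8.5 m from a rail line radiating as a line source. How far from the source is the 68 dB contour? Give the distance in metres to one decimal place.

1070.1 m

For a line source L₁ − L₂ = 10·log₁₀(r₂/r₁), so r₂ = r₁·10^((L₁−L₂)/10).
r₂ = 8.5·10^((89−68)/10) = 8.5·10^(21.0/10) = 1070.09 m.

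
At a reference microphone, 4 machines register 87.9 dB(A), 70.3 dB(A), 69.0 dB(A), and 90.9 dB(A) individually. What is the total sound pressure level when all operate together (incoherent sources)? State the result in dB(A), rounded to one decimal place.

92.7 dB(A)

For uncorrelated sources the intensities add, so convert each level to linear form, sum, and take 10·log₁₀ of the total.
Σ 10^(L/10) = 10^(87.9/10) + 10^(70.3/10) + 10^(69.0/10) + 10^(90.9/10) = 1.866e+09.
L_total = 10·log₁₀(1.866e+09) = 92.71 dB(A).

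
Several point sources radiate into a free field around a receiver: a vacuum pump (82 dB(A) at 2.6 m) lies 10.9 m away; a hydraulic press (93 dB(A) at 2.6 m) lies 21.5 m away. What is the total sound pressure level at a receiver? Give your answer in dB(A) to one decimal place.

75.8 dB(A)

Propagate each source to the receiver with L = L_ref − 20·log₁₀(r/r_ref), then add intensities.
vacuum pump: 82 − 20·log₁₀(10.9/2.6) = 82 − 12.45 = 69.55 dB(A).
hydraulic press: 93 − 20·log₁₀(21.5/2.6) = 93 − 18.35 = 74.65 dB(A).
Σ 10^(L/10) = 3.820e+07 → L_total = 10·log₁₀(3.820e+07) = 75.82 dB(A).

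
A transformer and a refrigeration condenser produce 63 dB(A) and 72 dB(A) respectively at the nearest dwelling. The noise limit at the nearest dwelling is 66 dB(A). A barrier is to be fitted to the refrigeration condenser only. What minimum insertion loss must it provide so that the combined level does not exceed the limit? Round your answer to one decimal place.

Fixed contribution from the other source: Σ 10^(L/10) = 10^(63/10) = 1.995e+06 (63.00 dB(A)).
The limit corresponds to 10^(66/10) = 3.981e+06; subtracting the fixed part leaves 1.986e+06 for the refrigeration condenser, i.e. 62.98 dB(A).
So the refrigeration condenser must be reduced from 72 to 62.98 dB(A): IL = 9.02 dB.

9.0 dB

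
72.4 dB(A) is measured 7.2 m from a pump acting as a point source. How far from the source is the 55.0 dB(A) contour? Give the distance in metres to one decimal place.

53.4 m

For a point source L₁ − L₂ = 20·log₁₀(r₂/r₁), so r₂ = r₁·10^((L₁−L₂)/20).
r₂ = 7.2·10^((72.4−55.0)/20) = 7.2·10^(17.4/20) = 53.37 m.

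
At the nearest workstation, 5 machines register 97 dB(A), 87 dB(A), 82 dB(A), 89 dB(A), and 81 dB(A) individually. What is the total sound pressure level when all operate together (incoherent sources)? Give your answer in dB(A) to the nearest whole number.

98 dB(A)

Incoherent sources combine by intensity addition: L_total = 10·log₁₀(Σ 10^(L_i/10)).
Σ 10^(L/10) = 10^(97/10) + 10^(87/10) + 10^(82/10) + 10^(89/10) + 10^(81/10) = 6.592e+09.
L_total = 10·log₁₀(6.592e+09) = 98.19 dB(A).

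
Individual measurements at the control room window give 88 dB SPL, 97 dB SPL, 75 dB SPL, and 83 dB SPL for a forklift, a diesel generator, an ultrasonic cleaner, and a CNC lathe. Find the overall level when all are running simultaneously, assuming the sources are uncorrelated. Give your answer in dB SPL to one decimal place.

97.7 dB SPL

Incoherent sources combine by intensity addition: L_total = 10·log₁₀(Σ 10^(L_i/10)).
Σ 10^(L/10) = 10^(88/10) + 10^(97/10) + 10^(75/10) + 10^(83/10) = 5.874e+09.
L_total = 10·log₁₀(5.874e+09) = 97.69 dB SPL.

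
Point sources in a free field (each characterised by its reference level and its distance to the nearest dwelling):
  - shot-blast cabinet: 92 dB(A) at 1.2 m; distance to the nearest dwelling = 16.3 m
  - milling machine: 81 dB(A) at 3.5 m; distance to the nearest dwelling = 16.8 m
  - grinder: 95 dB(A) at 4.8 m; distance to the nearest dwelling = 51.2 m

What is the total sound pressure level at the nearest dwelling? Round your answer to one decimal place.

Propagate each source to the receiver with L = L_ref − 20·log₁₀(r/r_ref), then add intensities.
shot-blast cabinet: 92 − 20·log₁₀(16.3/1.2) = 92 − 22.66 = 69.34 dB(A).
milling machine: 81 − 20·log₁₀(16.8/3.5) = 81 − 13.62 = 67.38 dB(A).
grinder: 95 − 20·log₁₀(51.2/4.8) = 95 − 20.56 = 74.44 dB(A).
Σ 10^(L/10) = 4.185e+07 → L_total = 10·log₁₀(4.185e+07) = 76.22 dB(A).

76.2 dB(A)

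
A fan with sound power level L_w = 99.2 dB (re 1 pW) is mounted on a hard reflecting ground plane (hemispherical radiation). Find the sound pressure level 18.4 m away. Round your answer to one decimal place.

Free-field hemispherical radiation: L_p = L_w − 10·log₁₀(2π·r²), r = 18.4 m.
2π·r² = 2127 m², 10·log₁₀ of that is 33.278 dB.
L_p = 99.2 − 33.278 = 65.92 dB.

65.9 dB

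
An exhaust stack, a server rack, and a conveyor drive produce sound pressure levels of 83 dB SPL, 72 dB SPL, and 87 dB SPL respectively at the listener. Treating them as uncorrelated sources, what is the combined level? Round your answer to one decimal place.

For uncorrelated sources the intensities add, so convert each level to linear form, sum, and take 10·log₁₀ of the total.
Σ 10^(L/10) = 10^(83/10) + 10^(72/10) + 10^(87/10) = 7.166e+08.
L_total = 10·log₁₀(7.166e+08) = 88.55 dB SPL.

88.6 dB SPL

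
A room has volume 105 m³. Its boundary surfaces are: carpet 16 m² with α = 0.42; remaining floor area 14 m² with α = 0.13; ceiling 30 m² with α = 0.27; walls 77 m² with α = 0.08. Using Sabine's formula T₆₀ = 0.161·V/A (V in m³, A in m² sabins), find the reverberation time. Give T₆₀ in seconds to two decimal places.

Total absorption A = 16·0.42 + 14·0.13 + 30·0.27 + 77·0.08 = 22.80 m² sabins.
T₆₀ = 0.161·V/A = 0.161·105/22.80 = 0.741 s.

0.74 s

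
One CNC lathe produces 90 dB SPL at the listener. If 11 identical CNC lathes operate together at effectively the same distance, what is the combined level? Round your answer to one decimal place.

100.4 dB SPL

L_total = L₁ + 10·log₁₀ N for N identical incoherent sources.
L_total = 90 + 10·log₁₀(11) = 90 + 10.414 = 100.41 dB SPL.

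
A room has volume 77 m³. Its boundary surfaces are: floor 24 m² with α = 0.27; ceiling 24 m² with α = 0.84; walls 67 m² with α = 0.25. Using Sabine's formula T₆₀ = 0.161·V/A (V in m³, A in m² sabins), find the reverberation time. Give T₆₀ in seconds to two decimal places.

0.29 s

Summing Sᵢαᵢ: 24·0.27 + 24·0.84 + 67·0.25 = 43.39 m².
T₆₀ = 0.161·V/A = 0.161·77/43.39 = 0.286 s.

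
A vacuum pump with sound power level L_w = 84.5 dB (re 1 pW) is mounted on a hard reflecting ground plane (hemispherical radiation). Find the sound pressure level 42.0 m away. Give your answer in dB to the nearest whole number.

44 dB

The power spreads over a hemisphere of area 2π·r², so L_p = L_w − 10·log₁₀(2π·r²).
2π·r² = 1.108e+04 m², 10·log₁₀ of that is 40.447 dB.
L_p = 84.5 − 40.447 = 44.05 dB.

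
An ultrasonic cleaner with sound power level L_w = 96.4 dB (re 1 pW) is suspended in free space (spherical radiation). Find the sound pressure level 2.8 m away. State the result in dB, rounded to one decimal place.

The power spreads over a sphere of area 4π·r², so L_p = L_w − 10·log₁₀(4π·r²).
4π·r² = 98.52 m², 10·log₁₀ of that is 19.935 dB.
L_p = 96.4 − 19.935 = 76.46 dB.

76.5 dB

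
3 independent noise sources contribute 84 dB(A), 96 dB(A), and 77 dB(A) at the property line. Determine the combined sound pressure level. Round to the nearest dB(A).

For uncorrelated sources the intensities add, so convert each level to linear form, sum, and take 10·log₁₀ of the total.
Σ 10^(L/10) = 10^(84/10) + 10^(96/10) + 10^(77/10) = 4.282e+09.
L_total = 10·log₁₀(4.282e+09) = 96.32 dB(A).

96 dB(A)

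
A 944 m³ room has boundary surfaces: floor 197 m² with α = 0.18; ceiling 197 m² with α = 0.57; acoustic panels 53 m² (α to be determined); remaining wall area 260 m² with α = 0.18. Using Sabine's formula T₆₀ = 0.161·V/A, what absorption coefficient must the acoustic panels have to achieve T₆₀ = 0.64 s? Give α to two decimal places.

0.81

From T₆₀ = 0.161·V/A, the target T₆₀ = 0.64 s needs A = 0.161·944/0.64 = 237.48 m².
Absorption from the other surfaces = 197·0.18 + 197·0.57 + 260·0.18 = 194.55 m², so the acoustic panels must supply 42.93 m² over 53 m².
α = 42.93/53 = 0.810.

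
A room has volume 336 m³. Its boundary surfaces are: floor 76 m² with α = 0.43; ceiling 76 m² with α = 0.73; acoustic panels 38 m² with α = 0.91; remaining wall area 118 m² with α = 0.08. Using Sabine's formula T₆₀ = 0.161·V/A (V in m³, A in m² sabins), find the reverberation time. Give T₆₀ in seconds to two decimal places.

Total absorption A = 76·0.43 + 76·0.73 + 38·0.91 + 118·0.08 = 132.18 m² sabins.
T₆₀ = 0.161·V/A = 0.161·336/132.18 = 0.409 s.

0.41 s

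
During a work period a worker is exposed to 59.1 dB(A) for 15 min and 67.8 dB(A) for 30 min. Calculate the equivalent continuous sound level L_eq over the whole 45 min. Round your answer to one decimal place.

L_eq = 10·log₁₀[(1/T)·Σ tᵢ·10^(Lᵢ/10)] with T = 45 min.
Σ tᵢ·10^(Lᵢ/10) = 15·10^(59.1/10) + 30·10^(67.8/10) = 1.930e+08.
L_eq = 10·log₁₀(1.930e+08/45) = 66.32 dB(A).

66.3 dB(A)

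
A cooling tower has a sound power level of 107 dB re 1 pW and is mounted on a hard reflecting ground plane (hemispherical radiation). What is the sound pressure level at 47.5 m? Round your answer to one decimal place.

L_p = L_w − 10·log₁₀(2π·r²) with r = 47.5 m.
2π·r² = 1.418e+04 m², 10·log₁₀ of that is 41.516 dB.
L_p = 107 − 41.516 = 65.48 dB.

65.5 dB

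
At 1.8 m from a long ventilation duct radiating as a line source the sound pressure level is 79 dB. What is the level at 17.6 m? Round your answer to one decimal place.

For a line source, L₂ = L₁ − 10·log₁₀(r₂/r₁).
L₂ = 79 − 10·log₁₀(17.6/1.8) = 79 − 9.902 = 69.10 dB.

69.1 dB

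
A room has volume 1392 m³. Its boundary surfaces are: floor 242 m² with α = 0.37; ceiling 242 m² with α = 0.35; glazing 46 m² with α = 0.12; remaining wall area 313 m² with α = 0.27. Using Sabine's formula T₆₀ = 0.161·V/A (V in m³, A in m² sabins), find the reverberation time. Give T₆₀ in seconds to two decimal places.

A = Σ Sᵢαᵢ = 242·0.37 + 242·0.35 + 46·0.12 + 313·0.27 = 264.27 m².
T₆₀ = 0.161 × 1392 / 264.27 = 0.848 s.

0.85 s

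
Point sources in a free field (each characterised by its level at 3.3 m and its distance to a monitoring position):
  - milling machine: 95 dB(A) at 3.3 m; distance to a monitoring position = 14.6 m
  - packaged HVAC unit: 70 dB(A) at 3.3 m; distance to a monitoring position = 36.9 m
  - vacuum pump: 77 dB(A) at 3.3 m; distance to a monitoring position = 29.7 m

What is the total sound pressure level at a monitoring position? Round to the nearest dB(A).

82 dB(A)

Propagate each source to the receiver with L = L_ref − 20·log₁₀(r/r_ref), then add intensities.
milling machine: 95 − 20·log₁₀(14.6/3.3) = 95 − 12.92 = 82.08 dB(A).
packaged HVAC unit: 70 − 20·log₁₀(36.9/3.3) = 70 − 20.97 = 49.03 dB(A).
vacuum pump: 77 − 20·log₁₀(29.7/3.3) = 77 − 19.08 = 57.92 dB(A).
Σ 10^(L/10) = 1.623e+08 → L_total = 10·log₁₀(1.623e+08) = 82.10 dB(A).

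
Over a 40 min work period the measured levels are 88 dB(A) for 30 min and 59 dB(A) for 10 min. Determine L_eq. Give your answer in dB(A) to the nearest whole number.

The energy average is taken in the linear domain: L_eq = 10·log₁₀[(Σ tᵢ·10^(Lᵢ/10))/T], T = 40 min.
Σ tᵢ·10^(Lᵢ/10) = 30·10^(88/10) + 10·10^(59/10) = 1.894e+10.
L_eq = 10·log₁₀(1.894e+10/40) = 86.75 dB(A).

87 dB(A)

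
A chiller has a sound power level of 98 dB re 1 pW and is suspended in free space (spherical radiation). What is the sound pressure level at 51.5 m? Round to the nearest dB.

L_p = L_w − 10·log₁₀(4π·r²) with r = 51.5 m.
4π·r² = 3.333e+04 m², 10·log₁₀ of that is 45.228 dB.
L_p = 98 − 45.228 = 52.77 dB.

53 dB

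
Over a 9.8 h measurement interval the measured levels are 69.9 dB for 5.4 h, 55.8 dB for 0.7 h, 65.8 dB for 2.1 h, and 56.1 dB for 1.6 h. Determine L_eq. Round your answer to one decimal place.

68.0 dB

The energy average is taken in the linear domain: L_eq = 10·log₁₀[(Σ tᵢ·10^(Lᵢ/10))/T], T = 9.8 h.
Σ tᵢ·10^(Lᵢ/10) = 5.4·10^(69.9/10) + 0.7·10^(55.8/10) + 2.1·10^(65.8/10) + 1.6·10^(56.1/10) = 6.167e+07.
L_eq = 10·log₁₀(6.167e+07/9.8) = 67.99 dB.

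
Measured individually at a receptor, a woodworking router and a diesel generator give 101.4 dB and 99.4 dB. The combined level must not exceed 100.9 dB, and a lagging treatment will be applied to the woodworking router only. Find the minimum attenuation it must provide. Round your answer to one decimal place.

Fixed contribution from the other source: Σ 10^(L/10) = 10^(99.4/10) = 8.710e+09 (99.40 dB).
The limit corresponds to 10^(100.9/10) = 1.230e+10; subtracting the fixed part leaves 3.593e+09 for the woodworking router, i.e. 95.55 dB.
Required insertion loss = 101.4 − 95.55 = 5.85 dB.

5.8 dB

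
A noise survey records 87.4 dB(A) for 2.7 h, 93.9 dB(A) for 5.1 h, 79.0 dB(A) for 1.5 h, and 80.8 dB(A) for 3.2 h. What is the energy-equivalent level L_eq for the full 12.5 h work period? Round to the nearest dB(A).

Weight each interval's intensity by its duration and average over T = 12.5 h:
Σ tᵢ·10^(Lᵢ/10) = 2.7·10^(87.4/10) + 5.1·10^(93.9/10) + 1.5·10^(79.0/10) + 3.2·10^(80.8/10) = 1.451e+10.
L_eq = 10·log₁₀(1.451e+10/12.5) = 90.65 dB(A).

91 dB(A)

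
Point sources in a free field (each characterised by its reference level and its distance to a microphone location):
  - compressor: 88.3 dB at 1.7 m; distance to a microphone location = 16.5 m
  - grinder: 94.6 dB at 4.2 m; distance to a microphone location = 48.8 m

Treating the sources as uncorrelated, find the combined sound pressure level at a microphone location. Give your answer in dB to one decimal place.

74.6 dB

Apply inverse-square spreading to bring every level to the receiver, then sum 10^(L/10).
compressor: 88.3 − 20·log₁₀(16.5/1.7) = 88.3 − 19.74 = 68.56 dB.
grinder: 94.6 − 20·log₁₀(48.8/4.2) = 94.6 − 21.30 = 73.30 dB.
Σ 10^(L/10) = 2.854e+07 → L_total = 10·log₁₀(2.854e+07) = 74.55 dB.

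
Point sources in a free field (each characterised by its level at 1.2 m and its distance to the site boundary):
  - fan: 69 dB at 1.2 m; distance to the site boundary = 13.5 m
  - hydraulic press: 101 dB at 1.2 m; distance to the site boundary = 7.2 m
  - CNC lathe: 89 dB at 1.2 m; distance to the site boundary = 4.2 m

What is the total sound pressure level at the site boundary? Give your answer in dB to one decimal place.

Propagate each source to the receiver with L = L_ref − 20·log₁₀(r/r_ref), then add intensities.
fan: 69 − 20·log₁₀(13.5/1.2) = 69 − 21.02 = 47.98 dB.
hydraulic press: 101 − 20·log₁₀(7.2/1.2) = 101 − 15.56 = 85.44 dB.
CNC lathe: 89 − 20·log₁₀(4.2/1.2) = 89 − 10.88 = 78.12 dB.
Σ 10^(L/10) = 4.146e+08 → L_total = 10·log₁₀(4.146e+08) = 86.18 dB.

86.2 dB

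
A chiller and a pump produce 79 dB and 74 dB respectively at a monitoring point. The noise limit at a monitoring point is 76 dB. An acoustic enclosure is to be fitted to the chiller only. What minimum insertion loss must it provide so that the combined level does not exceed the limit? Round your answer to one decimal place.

7.3 dB

Everything except the chiller sums to 10^(74/10) = 2.512e+07 in linear terms, 74.00 dB.
To meet 76 dB overall, the treated chiller may contribute at most 10^(76/10) − 2.512e+07 = 1.469e+07, i.e. 71.67 dB.
So the chiller must be reduced from 79 to 71.67 dB: IL = 7.33 dB.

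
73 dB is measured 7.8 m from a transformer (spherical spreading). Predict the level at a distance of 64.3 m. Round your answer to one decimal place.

54.7 dB

For a point source, L₂ = L₁ − 20·log₁₀(r₂/r₁).
L₂ = 73 − 20·log₁₀(64.3/7.8) = 73 − 18.322 = 54.68 dB.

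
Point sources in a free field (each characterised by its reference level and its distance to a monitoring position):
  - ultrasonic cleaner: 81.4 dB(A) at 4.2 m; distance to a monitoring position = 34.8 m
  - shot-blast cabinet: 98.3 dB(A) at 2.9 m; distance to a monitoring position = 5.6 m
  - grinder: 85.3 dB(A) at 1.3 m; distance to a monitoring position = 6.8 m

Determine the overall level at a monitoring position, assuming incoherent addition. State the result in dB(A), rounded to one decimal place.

First find each source's level at the receiver (point-source: −20·log₁₀(r/r_ref)), then combine on an intensity basis.
ultrasonic cleaner: 81.4 − 20·log₁₀(34.8/4.2) = 81.4 − 18.37 = 63.03 dB(A).
shot-blast cabinet: 98.3 − 20·log₁₀(5.6/2.9) = 98.3 − 5.72 = 92.58 dB(A).
grinder: 85.3 − 20·log₁₀(6.8/1.3) = 85.3 − 14.37 = 70.93 dB(A).
Σ 10^(L/10) = 1.827e+09 → L_total = 10·log₁₀(1.827e+09) = 92.62 dB(A).

92.6 dB(A)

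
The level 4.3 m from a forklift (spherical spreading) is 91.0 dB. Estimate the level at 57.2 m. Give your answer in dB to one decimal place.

Point-source attenuation: ΔL = 20·log₁₀(r₂/r₁) = 20·log₁₀(57.2/4.3) = 22.479 dB.
L₂ = 91.0 − 20·log₁₀(57.2/4.3) = 91.0 − 22.479 = 68.52 dB.

68.5 dB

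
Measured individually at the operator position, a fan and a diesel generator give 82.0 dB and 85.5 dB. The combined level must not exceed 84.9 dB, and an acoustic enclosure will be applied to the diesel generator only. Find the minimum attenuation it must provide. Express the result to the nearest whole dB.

4 dB

Fixed contribution from the other source: Σ 10^(L/10) = 10^(82.0/10) = 1.585e+08 (82.00 dB).
To meet 84.9 dB overall, the treated diesel generator may contribute at most 10^(84.9/10) − 1.585e+08 = 1.505e+08, i.e. 81.78 dB.
Required insertion loss = 85.5 − 81.78 = 3.72 dB.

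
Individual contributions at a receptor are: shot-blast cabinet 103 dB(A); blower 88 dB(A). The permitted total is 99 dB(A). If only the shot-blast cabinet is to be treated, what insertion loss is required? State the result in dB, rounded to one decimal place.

Fixed contribution from the other source: Σ 10^(L/10) = 10^(88/10) = 6.310e+08 (88.00 dB(A)).
The limit corresponds to 10^(99/10) = 7.943e+09; subtracting the fixed part leaves 7.312e+09 for the shot-blast cabinet, i.e. 98.64 dB(A).
Required insertion loss = 103 − 98.64 = 4.36 dB.

4.4 dB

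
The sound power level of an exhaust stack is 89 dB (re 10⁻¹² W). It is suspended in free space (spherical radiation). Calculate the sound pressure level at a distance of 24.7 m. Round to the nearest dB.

Free-field spherical radiation: L_p = L_w − 10·log₁₀(4π·r²), r = 24.7 m.
4π·r² = 7667 m², 10·log₁₀ of that is 38.846 dB.
L_p = 89 − 38.846 = 50.15 dB.

50 dB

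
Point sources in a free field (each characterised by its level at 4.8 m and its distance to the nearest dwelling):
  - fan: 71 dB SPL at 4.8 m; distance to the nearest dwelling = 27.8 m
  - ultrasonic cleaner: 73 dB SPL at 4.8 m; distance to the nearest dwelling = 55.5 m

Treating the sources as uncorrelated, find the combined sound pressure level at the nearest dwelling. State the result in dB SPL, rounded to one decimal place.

57.2 dB SPL

Apply inverse-square spreading to bring every level to the receiver, then sum 10^(L/10).
fan: 71 − 20·log₁₀(27.8/4.8) = 71 − 15.26 = 55.74 dB SPL.
ultrasonic cleaner: 73 − 20·log₁₀(55.5/4.8) = 73 − 21.26 = 51.74 dB SPL.
Σ 10^(L/10) = 5.246e+05 → L_total = 10·log₁₀(5.246e+05) = 57.20 dB SPL.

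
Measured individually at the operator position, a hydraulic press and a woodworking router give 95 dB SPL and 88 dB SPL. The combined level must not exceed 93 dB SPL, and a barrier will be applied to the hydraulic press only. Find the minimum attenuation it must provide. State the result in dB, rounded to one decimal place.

3.7 dB

Everything except the hydraulic press sums to 10^(88/10) = 6.310e+08 in linear terms, 88.00 dB SPL.
To meet 93 dB SPL overall, the treated hydraulic press may contribute at most 10^(93/10) − 6.310e+08 = 1.364e+09, i.e. 91.35 dB SPL.
Required insertion loss = 95 − 91.35 = 3.65 dB.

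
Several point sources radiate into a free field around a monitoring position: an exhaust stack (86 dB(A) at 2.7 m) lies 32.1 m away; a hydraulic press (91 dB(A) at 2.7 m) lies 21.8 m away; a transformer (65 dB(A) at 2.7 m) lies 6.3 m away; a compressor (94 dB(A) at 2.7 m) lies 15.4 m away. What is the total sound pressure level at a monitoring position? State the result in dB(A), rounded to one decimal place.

First find each source's level at the receiver (point-source: −20·log₁₀(r/r_ref)), then combine on an intensity basis.
exhaust stack: 86 − 20·log₁₀(32.1/2.7) = 86 − 21.50 = 64.50 dB(A).
hydraulic press: 91 − 20·log₁₀(21.8/2.7) = 91 − 18.14 = 72.86 dB(A).
transformer: 65 − 20·log₁₀(6.3/2.7) = 65 − 7.36 = 57.64 dB(A).
compressor: 94 − 20·log₁₀(15.4/2.7) = 94 − 15.12 = 78.88 dB(A).
Σ 10^(L/10) = 9.992e+07 → L_total = 10·log₁₀(9.992e+07) = 80.00 dB(A).

80.0 dB(A)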